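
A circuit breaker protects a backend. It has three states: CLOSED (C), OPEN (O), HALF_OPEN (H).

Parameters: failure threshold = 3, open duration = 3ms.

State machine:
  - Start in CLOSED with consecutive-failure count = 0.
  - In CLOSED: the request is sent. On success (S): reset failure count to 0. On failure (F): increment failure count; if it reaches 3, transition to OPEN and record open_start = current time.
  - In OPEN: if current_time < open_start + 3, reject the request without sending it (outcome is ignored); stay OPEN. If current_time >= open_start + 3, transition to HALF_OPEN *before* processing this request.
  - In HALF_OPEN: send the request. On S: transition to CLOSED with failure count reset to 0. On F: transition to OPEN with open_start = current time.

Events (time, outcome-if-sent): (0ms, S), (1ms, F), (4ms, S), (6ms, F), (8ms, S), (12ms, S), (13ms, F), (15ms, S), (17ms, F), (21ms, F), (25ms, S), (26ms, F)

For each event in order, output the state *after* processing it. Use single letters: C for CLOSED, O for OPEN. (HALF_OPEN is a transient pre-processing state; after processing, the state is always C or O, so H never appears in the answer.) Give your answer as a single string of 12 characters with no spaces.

State after each event:
  event#1 t=0ms outcome=S: state=CLOSED
  event#2 t=1ms outcome=F: state=CLOSED
  event#3 t=4ms outcome=S: state=CLOSED
  event#4 t=6ms outcome=F: state=CLOSED
  event#5 t=8ms outcome=S: state=CLOSED
  event#6 t=12ms outcome=S: state=CLOSED
  event#7 t=13ms outcome=F: state=CLOSED
  event#8 t=15ms outcome=S: state=CLOSED
  event#9 t=17ms outcome=F: state=CLOSED
  event#10 t=21ms outcome=F: state=CLOSED
  event#11 t=25ms outcome=S: state=CLOSED
  event#12 t=26ms outcome=F: state=CLOSED

Answer: CCCCCCCCCCCC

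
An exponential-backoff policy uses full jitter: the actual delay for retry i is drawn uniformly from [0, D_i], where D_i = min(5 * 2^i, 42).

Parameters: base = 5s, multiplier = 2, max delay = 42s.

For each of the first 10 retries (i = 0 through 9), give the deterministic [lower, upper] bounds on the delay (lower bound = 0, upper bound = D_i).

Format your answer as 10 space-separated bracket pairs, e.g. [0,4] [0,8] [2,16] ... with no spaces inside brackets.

Computing bounds per retry:
  i=0: D_i=min(5*2^0,42)=5, bounds=[0,5]
  i=1: D_i=min(5*2^1,42)=10, bounds=[0,10]
  i=2: D_i=min(5*2^2,42)=20, bounds=[0,20]
  i=3: D_i=min(5*2^3,42)=40, bounds=[0,40]
  i=4: D_i=min(5*2^4,42)=42, bounds=[0,42]
  i=5: D_i=min(5*2^5,42)=42, bounds=[0,42]
  i=6: D_i=min(5*2^6,42)=42, bounds=[0,42]
  i=7: D_i=min(5*2^7,42)=42, bounds=[0,42]
  i=8: D_i=min(5*2^8,42)=42, bounds=[0,42]
  i=9: D_i=min(5*2^9,42)=42, bounds=[0,42]

Answer: [0,5] [0,10] [0,20] [0,40] [0,42] [0,42] [0,42] [0,42] [0,42] [0,42]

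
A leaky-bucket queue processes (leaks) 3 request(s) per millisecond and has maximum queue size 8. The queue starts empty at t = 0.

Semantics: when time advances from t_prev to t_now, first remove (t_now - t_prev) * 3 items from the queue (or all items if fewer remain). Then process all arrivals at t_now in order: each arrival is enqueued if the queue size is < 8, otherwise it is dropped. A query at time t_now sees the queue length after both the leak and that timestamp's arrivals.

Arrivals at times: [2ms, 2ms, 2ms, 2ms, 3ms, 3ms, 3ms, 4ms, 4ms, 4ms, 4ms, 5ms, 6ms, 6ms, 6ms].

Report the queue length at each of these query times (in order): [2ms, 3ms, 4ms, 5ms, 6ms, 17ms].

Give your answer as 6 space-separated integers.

Queue lengths at query times:
  query t=2ms: backlog = 4
  query t=3ms: backlog = 4
  query t=4ms: backlog = 5
  query t=5ms: backlog = 3
  query t=6ms: backlog = 3
  query t=17ms: backlog = 0

Answer: 4 4 5 3 3 0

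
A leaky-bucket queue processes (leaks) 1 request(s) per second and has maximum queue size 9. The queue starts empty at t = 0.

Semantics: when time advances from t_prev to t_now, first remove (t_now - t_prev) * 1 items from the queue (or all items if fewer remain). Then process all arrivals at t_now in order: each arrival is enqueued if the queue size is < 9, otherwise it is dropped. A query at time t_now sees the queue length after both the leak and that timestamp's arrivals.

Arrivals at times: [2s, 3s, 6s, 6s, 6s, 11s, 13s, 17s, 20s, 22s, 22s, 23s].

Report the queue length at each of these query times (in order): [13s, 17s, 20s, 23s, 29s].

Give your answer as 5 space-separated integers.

Queue lengths at query times:
  query t=13s: backlog = 1
  query t=17s: backlog = 1
  query t=20s: backlog = 1
  query t=23s: backlog = 2
  query t=29s: backlog = 0

Answer: 1 1 1 2 0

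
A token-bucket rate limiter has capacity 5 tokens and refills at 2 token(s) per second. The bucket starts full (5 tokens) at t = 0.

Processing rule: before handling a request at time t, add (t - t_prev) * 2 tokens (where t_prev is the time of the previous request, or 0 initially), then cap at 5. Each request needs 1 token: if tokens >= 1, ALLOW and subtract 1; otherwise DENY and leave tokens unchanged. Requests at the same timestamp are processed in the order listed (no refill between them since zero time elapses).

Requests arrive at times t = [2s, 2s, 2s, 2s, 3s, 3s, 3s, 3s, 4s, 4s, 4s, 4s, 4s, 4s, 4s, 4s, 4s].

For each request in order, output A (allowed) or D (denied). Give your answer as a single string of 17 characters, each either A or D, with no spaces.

Simulating step by step:
  req#1 t=2s: ALLOW
  req#2 t=2s: ALLOW
  req#3 t=2s: ALLOW
  req#4 t=2s: ALLOW
  req#5 t=3s: ALLOW
  req#6 t=3s: ALLOW
  req#7 t=3s: ALLOW
  req#8 t=3s: DENY
  req#9 t=4s: ALLOW
  req#10 t=4s: ALLOW
  req#11 t=4s: DENY
  req#12 t=4s: DENY
  req#13 t=4s: DENY
  req#14 t=4s: DENY
  req#15 t=4s: DENY
  req#16 t=4s: DENY
  req#17 t=4s: DENY

Answer: AAAAAAADAADDDDDDD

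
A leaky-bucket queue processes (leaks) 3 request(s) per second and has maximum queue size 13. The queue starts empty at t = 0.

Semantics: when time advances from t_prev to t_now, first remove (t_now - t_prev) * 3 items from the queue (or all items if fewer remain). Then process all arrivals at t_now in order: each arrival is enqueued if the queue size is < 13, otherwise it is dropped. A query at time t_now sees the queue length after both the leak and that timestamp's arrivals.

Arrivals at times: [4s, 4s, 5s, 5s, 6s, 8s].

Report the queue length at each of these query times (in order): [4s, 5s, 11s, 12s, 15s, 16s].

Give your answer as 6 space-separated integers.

Answer: 2 2 0 0 0 0

Derivation:
Queue lengths at query times:
  query t=4s: backlog = 2
  query t=5s: backlog = 2
  query t=11s: backlog = 0
  query t=12s: backlog = 0
  query t=15s: backlog = 0
  query t=16s: backlog = 0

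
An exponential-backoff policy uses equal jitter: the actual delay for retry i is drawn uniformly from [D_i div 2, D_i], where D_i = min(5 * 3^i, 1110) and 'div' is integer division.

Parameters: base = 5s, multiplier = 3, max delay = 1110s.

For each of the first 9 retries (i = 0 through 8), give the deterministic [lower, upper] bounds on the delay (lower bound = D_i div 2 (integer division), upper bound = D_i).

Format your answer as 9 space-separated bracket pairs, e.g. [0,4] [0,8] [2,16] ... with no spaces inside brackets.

Answer: [2,5] [7,15] [22,45] [67,135] [202,405] [555,1110] [555,1110] [555,1110] [555,1110]

Derivation:
Computing bounds per retry:
  i=0: D_i=min(5*3^0,1110)=5, bounds=[2,5]
  i=1: D_i=min(5*3^1,1110)=15, bounds=[7,15]
  i=2: D_i=min(5*3^2,1110)=45, bounds=[22,45]
  i=3: D_i=min(5*3^3,1110)=135, bounds=[67,135]
  i=4: D_i=min(5*3^4,1110)=405, bounds=[202,405]
  i=5: D_i=min(5*3^5,1110)=1110, bounds=[555,1110]
  i=6: D_i=min(5*3^6,1110)=1110, bounds=[555,1110]
  i=7: D_i=min(5*3^7,1110)=1110, bounds=[555,1110]
  i=8: D_i=min(5*3^8,1110)=1110, bounds=[555,1110]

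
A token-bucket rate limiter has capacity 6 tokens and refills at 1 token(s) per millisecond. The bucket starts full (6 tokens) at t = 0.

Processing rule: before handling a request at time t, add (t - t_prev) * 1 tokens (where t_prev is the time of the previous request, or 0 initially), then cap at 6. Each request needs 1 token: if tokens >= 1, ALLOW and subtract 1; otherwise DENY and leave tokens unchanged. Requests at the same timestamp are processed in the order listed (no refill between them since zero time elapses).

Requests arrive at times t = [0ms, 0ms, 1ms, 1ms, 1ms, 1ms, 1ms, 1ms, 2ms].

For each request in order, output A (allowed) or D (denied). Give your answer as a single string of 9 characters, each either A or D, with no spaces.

Answer: AAAAAAADA

Derivation:
Simulating step by step:
  req#1 t=0ms: ALLOW
  req#2 t=0ms: ALLOW
  req#3 t=1ms: ALLOW
  req#4 t=1ms: ALLOW
  req#5 t=1ms: ALLOW
  req#6 t=1ms: ALLOW
  req#7 t=1ms: ALLOW
  req#8 t=1ms: DENY
  req#9 t=2ms: ALLOW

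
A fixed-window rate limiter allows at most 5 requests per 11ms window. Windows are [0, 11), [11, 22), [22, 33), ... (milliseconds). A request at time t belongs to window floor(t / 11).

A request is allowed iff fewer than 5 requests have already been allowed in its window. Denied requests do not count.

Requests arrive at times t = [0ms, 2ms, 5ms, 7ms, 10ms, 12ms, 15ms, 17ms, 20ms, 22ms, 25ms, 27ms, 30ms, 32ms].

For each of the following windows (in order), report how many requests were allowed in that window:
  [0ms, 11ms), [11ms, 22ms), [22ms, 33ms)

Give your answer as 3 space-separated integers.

Processing requests:
  req#1 t=0ms (window 0): ALLOW
  req#2 t=2ms (window 0): ALLOW
  req#3 t=5ms (window 0): ALLOW
  req#4 t=7ms (window 0): ALLOW
  req#5 t=10ms (window 0): ALLOW
  req#6 t=12ms (window 1): ALLOW
  req#7 t=15ms (window 1): ALLOW
  req#8 t=17ms (window 1): ALLOW
  req#9 t=20ms (window 1): ALLOW
  req#10 t=22ms (window 2): ALLOW
  req#11 t=25ms (window 2): ALLOW
  req#12 t=27ms (window 2): ALLOW
  req#13 t=30ms (window 2): ALLOW
  req#14 t=32ms (window 2): ALLOW

Allowed counts by window: 5 4 5

Answer: 5 4 5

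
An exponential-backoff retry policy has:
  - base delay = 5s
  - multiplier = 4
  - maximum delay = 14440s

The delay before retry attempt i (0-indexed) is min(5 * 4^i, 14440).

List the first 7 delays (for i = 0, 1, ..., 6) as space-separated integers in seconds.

Computing each delay:
  i=0: min(5*4^0, 14440) = 5
  i=1: min(5*4^1, 14440) = 20
  i=2: min(5*4^2, 14440) = 80
  i=3: min(5*4^3, 14440) = 320
  i=4: min(5*4^4, 14440) = 1280
  i=5: min(5*4^5, 14440) = 5120
  i=6: min(5*4^6, 14440) = 14440

Answer: 5 20 80 320 1280 5120 14440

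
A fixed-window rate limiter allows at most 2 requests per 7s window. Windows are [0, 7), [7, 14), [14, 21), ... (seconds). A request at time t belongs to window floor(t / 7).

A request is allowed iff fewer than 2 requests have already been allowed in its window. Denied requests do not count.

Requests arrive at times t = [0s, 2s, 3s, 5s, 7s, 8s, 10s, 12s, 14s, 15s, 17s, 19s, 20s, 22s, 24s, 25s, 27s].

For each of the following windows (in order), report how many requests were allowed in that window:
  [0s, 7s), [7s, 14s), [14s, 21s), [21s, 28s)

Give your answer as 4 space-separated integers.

Answer: 2 2 2 2

Derivation:
Processing requests:
  req#1 t=0s (window 0): ALLOW
  req#2 t=2s (window 0): ALLOW
  req#3 t=3s (window 0): DENY
  req#4 t=5s (window 0): DENY
  req#5 t=7s (window 1): ALLOW
  req#6 t=8s (window 1): ALLOW
  req#7 t=10s (window 1): DENY
  req#8 t=12s (window 1): DENY
  req#9 t=14s (window 2): ALLOW
  req#10 t=15s (window 2): ALLOW
  req#11 t=17s (window 2): DENY
  req#12 t=19s (window 2): DENY
  req#13 t=20s (window 2): DENY
  req#14 t=22s (window 3): ALLOW
  req#15 t=24s (window 3): ALLOW
  req#16 t=25s (window 3): DENY
  req#17 t=27s (window 3): DENY

Allowed counts by window: 2 2 2 2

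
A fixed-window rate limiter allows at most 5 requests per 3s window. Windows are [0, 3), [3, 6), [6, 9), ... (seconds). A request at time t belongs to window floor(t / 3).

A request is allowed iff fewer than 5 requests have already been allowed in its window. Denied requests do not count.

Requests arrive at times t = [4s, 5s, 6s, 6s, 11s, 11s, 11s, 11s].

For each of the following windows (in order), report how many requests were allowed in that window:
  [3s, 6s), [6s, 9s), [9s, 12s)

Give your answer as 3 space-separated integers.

Answer: 2 2 4

Derivation:
Processing requests:
  req#1 t=4s (window 1): ALLOW
  req#2 t=5s (window 1): ALLOW
  req#3 t=6s (window 2): ALLOW
  req#4 t=6s (window 2): ALLOW
  req#5 t=11s (window 3): ALLOW
  req#6 t=11s (window 3): ALLOW
  req#7 t=11s (window 3): ALLOW
  req#8 t=11s (window 3): ALLOW

Allowed counts by window: 2 2 4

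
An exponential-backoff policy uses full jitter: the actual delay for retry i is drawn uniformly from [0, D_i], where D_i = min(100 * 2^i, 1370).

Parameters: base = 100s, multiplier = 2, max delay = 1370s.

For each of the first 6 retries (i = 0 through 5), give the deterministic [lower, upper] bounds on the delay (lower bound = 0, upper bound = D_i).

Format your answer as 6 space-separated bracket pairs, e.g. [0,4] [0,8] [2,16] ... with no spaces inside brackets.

Computing bounds per retry:
  i=0: D_i=min(100*2^0,1370)=100, bounds=[0,100]
  i=1: D_i=min(100*2^1,1370)=200, bounds=[0,200]
  i=2: D_i=min(100*2^2,1370)=400, bounds=[0,400]
  i=3: D_i=min(100*2^3,1370)=800, bounds=[0,800]
  i=4: D_i=min(100*2^4,1370)=1370, bounds=[0,1370]
  i=5: D_i=min(100*2^5,1370)=1370, bounds=[0,1370]

Answer: [0,100] [0,200] [0,400] [0,800] [0,1370] [0,1370]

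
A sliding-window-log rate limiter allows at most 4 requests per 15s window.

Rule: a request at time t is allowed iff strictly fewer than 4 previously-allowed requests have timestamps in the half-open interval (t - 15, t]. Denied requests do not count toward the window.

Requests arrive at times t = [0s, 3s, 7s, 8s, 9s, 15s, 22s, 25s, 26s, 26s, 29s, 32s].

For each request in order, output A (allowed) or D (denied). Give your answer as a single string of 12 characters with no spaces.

Tracking allowed requests in the window:
  req#1 t=0s: ALLOW
  req#2 t=3s: ALLOW
  req#3 t=7s: ALLOW
  req#4 t=8s: ALLOW
  req#5 t=9s: DENY
  req#6 t=15s: ALLOW
  req#7 t=22s: ALLOW
  req#8 t=25s: ALLOW
  req#9 t=26s: ALLOW
  req#10 t=26s: DENY
  req#11 t=29s: DENY
  req#12 t=32s: ALLOW

Answer: AAAADAAAADDA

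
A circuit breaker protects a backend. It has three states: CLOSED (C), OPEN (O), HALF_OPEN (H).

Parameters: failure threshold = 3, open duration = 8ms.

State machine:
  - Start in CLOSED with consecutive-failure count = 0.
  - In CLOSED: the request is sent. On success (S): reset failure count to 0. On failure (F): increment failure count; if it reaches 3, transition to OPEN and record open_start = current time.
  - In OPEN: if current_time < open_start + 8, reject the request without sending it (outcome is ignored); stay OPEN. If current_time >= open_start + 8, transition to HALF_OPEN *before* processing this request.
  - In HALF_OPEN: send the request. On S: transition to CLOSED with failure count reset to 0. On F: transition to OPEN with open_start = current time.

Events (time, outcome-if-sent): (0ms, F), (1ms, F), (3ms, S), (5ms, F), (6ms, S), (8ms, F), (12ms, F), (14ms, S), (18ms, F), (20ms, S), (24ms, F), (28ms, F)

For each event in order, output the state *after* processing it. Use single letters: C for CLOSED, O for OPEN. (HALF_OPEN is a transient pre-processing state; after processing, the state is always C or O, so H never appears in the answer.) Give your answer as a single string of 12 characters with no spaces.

Answer: CCCCCCCCCCCC

Derivation:
State after each event:
  event#1 t=0ms outcome=F: state=CLOSED
  event#2 t=1ms outcome=F: state=CLOSED
  event#3 t=3ms outcome=S: state=CLOSED
  event#4 t=5ms outcome=F: state=CLOSED
  event#5 t=6ms outcome=S: state=CLOSED
  event#6 t=8ms outcome=F: state=CLOSED
  event#7 t=12ms outcome=F: state=CLOSED
  event#8 t=14ms outcome=S: state=CLOSED
  event#9 t=18ms outcome=F: state=CLOSED
  event#10 t=20ms outcome=S: state=CLOSED
  event#11 t=24ms outcome=F: state=CLOSED
  event#12 t=28ms outcome=F: state=CLOSED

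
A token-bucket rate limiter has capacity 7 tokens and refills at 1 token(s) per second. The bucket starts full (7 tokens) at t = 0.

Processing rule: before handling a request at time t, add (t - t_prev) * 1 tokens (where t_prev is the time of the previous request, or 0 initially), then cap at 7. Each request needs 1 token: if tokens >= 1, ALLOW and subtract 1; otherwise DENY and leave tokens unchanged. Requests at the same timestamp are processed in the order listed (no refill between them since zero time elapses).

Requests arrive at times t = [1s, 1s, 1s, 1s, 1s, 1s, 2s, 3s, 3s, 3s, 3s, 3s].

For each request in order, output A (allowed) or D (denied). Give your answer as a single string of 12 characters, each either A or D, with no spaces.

Simulating step by step:
  req#1 t=1s: ALLOW
  req#2 t=1s: ALLOW
  req#3 t=1s: ALLOW
  req#4 t=1s: ALLOW
  req#5 t=1s: ALLOW
  req#6 t=1s: ALLOW
  req#7 t=2s: ALLOW
  req#8 t=3s: ALLOW
  req#9 t=3s: ALLOW
  req#10 t=3s: DENY
  req#11 t=3s: DENY
  req#12 t=3s: DENY

Answer: AAAAAAAAADDD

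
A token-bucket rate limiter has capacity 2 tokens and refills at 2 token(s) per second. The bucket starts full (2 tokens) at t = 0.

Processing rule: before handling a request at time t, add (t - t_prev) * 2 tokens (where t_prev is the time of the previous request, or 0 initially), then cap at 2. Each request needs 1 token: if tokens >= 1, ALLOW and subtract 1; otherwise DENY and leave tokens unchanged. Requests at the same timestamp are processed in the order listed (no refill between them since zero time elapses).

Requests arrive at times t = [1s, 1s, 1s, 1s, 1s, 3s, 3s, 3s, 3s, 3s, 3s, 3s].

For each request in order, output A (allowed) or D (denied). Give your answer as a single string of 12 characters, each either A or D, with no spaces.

Simulating step by step:
  req#1 t=1s: ALLOW
  req#2 t=1s: ALLOW
  req#3 t=1s: DENY
  req#4 t=1s: DENY
  req#5 t=1s: DENY
  req#6 t=3s: ALLOW
  req#7 t=3s: ALLOW
  req#8 t=3s: DENY
  req#9 t=3s: DENY
  req#10 t=3s: DENY
  req#11 t=3s: DENY
  req#12 t=3s: DENY

Answer: AADDDAADDDDD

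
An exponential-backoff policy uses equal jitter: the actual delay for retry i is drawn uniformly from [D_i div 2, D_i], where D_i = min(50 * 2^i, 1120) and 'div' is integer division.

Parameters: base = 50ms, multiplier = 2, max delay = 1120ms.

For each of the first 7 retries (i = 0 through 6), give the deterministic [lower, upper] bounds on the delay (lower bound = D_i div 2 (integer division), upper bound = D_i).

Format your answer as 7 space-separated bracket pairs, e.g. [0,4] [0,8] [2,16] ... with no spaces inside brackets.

Answer: [25,50] [50,100] [100,200] [200,400] [400,800] [560,1120] [560,1120]

Derivation:
Computing bounds per retry:
  i=0: D_i=min(50*2^0,1120)=50, bounds=[25,50]
  i=1: D_i=min(50*2^1,1120)=100, bounds=[50,100]
  i=2: D_i=min(50*2^2,1120)=200, bounds=[100,200]
  i=3: D_i=min(50*2^3,1120)=400, bounds=[200,400]
  i=4: D_i=min(50*2^4,1120)=800, bounds=[400,800]
  i=5: D_i=min(50*2^5,1120)=1120, bounds=[560,1120]
  i=6: D_i=min(50*2^6,1120)=1120, bounds=[560,1120]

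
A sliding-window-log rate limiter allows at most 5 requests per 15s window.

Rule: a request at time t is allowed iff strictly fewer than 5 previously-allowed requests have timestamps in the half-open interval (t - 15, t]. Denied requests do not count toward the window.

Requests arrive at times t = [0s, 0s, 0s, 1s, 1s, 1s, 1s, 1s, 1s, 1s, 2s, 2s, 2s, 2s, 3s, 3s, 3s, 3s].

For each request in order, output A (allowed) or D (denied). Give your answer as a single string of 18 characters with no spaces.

Answer: AAAAADDDDDDDDDDDDD

Derivation:
Tracking allowed requests in the window:
  req#1 t=0s: ALLOW
  req#2 t=0s: ALLOW
  req#3 t=0s: ALLOW
  req#4 t=1s: ALLOW
  req#5 t=1s: ALLOW
  req#6 t=1s: DENY
  req#7 t=1s: DENY
  req#8 t=1s: DENY
  req#9 t=1s: DENY
  req#10 t=1s: DENY
  req#11 t=2s: DENY
  req#12 t=2s: DENY
  req#13 t=2s: DENY
  req#14 t=2s: DENY
  req#15 t=3s: DENY
  req#16 t=3s: DENY
  req#17 t=3s: DENY
  req#18 t=3s: DENY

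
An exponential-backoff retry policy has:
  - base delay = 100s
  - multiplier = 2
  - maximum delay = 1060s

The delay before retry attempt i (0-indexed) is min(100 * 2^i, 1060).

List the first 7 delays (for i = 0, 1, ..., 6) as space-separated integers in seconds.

Computing each delay:
  i=0: min(100*2^0, 1060) = 100
  i=1: min(100*2^1, 1060) = 200
  i=2: min(100*2^2, 1060) = 400
  i=3: min(100*2^3, 1060) = 800
  i=4: min(100*2^4, 1060) = 1060
  i=5: min(100*2^5, 1060) = 1060
  i=6: min(100*2^6, 1060) = 1060

Answer: 100 200 400 800 1060 1060 1060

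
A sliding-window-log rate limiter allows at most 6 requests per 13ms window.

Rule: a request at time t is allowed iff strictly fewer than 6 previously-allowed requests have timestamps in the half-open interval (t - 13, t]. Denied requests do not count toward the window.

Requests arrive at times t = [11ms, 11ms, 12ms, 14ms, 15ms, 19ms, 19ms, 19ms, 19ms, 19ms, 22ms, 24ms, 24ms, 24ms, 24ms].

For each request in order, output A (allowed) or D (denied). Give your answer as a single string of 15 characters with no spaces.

Answer: AAAAAADDDDDAADD

Derivation:
Tracking allowed requests in the window:
  req#1 t=11ms: ALLOW
  req#2 t=11ms: ALLOW
  req#3 t=12ms: ALLOW
  req#4 t=14ms: ALLOW
  req#5 t=15ms: ALLOW
  req#6 t=19ms: ALLOW
  req#7 t=19ms: DENY
  req#8 t=19ms: DENY
  req#9 t=19ms: DENY
  req#10 t=19ms: DENY
  req#11 t=22ms: DENY
  req#12 t=24ms: ALLOW
  req#13 t=24ms: ALLOW
  req#14 t=24ms: DENY
  req#15 t=24ms: DENY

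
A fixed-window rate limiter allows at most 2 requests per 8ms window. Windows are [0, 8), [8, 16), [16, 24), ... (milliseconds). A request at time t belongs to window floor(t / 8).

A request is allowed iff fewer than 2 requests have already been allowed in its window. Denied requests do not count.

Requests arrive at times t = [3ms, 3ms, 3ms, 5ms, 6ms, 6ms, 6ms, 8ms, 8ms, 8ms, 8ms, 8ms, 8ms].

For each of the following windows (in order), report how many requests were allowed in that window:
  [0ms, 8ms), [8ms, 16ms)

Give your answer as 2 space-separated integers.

Processing requests:
  req#1 t=3ms (window 0): ALLOW
  req#2 t=3ms (window 0): ALLOW
  req#3 t=3ms (window 0): DENY
  req#4 t=5ms (window 0): DENY
  req#5 t=6ms (window 0): DENY
  req#6 t=6ms (window 0): DENY
  req#7 t=6ms (window 0): DENY
  req#8 t=8ms (window 1): ALLOW
  req#9 t=8ms (window 1): ALLOW
  req#10 t=8ms (window 1): DENY
  req#11 t=8ms (window 1): DENY
  req#12 t=8ms (window 1): DENY
  req#13 t=8ms (window 1): DENY

Allowed counts by window: 2 2

Answer: 2 2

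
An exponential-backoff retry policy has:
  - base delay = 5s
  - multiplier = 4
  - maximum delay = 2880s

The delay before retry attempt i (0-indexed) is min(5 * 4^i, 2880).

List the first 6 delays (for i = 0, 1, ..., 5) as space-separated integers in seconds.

Answer: 5 20 80 320 1280 2880

Derivation:
Computing each delay:
  i=0: min(5*4^0, 2880) = 5
  i=1: min(5*4^1, 2880) = 20
  i=2: min(5*4^2, 2880) = 80
  i=3: min(5*4^3, 2880) = 320
  i=4: min(5*4^4, 2880) = 1280
  i=5: min(5*4^5, 2880) = 2880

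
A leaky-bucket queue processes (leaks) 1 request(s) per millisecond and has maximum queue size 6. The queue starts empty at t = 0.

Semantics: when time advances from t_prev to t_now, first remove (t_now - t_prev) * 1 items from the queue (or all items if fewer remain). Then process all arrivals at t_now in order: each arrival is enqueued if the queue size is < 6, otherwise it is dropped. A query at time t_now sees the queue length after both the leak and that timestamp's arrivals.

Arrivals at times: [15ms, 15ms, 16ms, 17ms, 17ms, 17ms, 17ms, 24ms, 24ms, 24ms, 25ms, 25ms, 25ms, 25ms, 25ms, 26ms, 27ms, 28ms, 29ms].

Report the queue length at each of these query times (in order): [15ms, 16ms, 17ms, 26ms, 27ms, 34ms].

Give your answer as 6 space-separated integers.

Answer: 2 2 5 6 6 1

Derivation:
Queue lengths at query times:
  query t=15ms: backlog = 2
  query t=16ms: backlog = 2
  query t=17ms: backlog = 5
  query t=26ms: backlog = 6
  query t=27ms: backlog = 6
  query t=34ms: backlog = 1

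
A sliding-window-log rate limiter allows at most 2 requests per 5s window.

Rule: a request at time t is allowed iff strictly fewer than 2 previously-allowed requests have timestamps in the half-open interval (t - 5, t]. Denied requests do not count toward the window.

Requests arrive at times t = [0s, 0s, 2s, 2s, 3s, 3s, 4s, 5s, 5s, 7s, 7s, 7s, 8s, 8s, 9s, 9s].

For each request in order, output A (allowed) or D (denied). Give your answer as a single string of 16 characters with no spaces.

Tracking allowed requests in the window:
  req#1 t=0s: ALLOW
  req#2 t=0s: ALLOW
  req#3 t=2s: DENY
  req#4 t=2s: DENY
  req#5 t=3s: DENY
  req#6 t=3s: DENY
  req#7 t=4s: DENY
  req#8 t=5s: ALLOW
  req#9 t=5s: ALLOW
  req#10 t=7s: DENY
  req#11 t=7s: DENY
  req#12 t=7s: DENY
  req#13 t=8s: DENY
  req#14 t=8s: DENY
  req#15 t=9s: DENY
  req#16 t=9s: DENY

Answer: AADDDDDAADDDDDDD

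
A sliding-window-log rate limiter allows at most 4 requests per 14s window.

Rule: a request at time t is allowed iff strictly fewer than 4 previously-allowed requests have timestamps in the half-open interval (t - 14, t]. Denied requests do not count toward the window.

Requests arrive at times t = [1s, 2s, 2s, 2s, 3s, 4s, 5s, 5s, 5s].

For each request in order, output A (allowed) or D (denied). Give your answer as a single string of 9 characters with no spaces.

Answer: AAAADDDDD

Derivation:
Tracking allowed requests in the window:
  req#1 t=1s: ALLOW
  req#2 t=2s: ALLOW
  req#3 t=2s: ALLOW
  req#4 t=2s: ALLOW
  req#5 t=3s: DENY
  req#6 t=4s: DENY
  req#7 t=5s: DENY
  req#8 t=5s: DENY
  req#9 t=5s: DENY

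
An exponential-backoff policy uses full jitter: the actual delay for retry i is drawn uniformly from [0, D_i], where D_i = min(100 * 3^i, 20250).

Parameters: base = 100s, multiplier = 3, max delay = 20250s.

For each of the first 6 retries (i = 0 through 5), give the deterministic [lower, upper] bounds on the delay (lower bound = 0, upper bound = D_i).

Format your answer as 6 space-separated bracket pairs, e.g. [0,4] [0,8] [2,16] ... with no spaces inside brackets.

Computing bounds per retry:
  i=0: D_i=min(100*3^0,20250)=100, bounds=[0,100]
  i=1: D_i=min(100*3^1,20250)=300, bounds=[0,300]
  i=2: D_i=min(100*3^2,20250)=900, bounds=[0,900]
  i=3: D_i=min(100*3^3,20250)=2700, bounds=[0,2700]
  i=4: D_i=min(100*3^4,20250)=8100, bounds=[0,8100]
  i=5: D_i=min(100*3^5,20250)=20250, bounds=[0,20250]

Answer: [0,100] [0,300] [0,900] [0,2700] [0,8100] [0,20250]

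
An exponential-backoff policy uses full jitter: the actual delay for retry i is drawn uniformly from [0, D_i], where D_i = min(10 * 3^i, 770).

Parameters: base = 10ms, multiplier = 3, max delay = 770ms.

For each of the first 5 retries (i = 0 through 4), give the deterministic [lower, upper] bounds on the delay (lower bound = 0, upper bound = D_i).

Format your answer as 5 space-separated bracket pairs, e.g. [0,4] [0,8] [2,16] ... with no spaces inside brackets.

Computing bounds per retry:
  i=0: D_i=min(10*3^0,770)=10, bounds=[0,10]
  i=1: D_i=min(10*3^1,770)=30, bounds=[0,30]
  i=2: D_i=min(10*3^2,770)=90, bounds=[0,90]
  i=3: D_i=min(10*3^3,770)=270, bounds=[0,270]
  i=4: D_i=min(10*3^4,770)=770, bounds=[0,770]

Answer: [0,10] [0,30] [0,90] [0,270] [0,770]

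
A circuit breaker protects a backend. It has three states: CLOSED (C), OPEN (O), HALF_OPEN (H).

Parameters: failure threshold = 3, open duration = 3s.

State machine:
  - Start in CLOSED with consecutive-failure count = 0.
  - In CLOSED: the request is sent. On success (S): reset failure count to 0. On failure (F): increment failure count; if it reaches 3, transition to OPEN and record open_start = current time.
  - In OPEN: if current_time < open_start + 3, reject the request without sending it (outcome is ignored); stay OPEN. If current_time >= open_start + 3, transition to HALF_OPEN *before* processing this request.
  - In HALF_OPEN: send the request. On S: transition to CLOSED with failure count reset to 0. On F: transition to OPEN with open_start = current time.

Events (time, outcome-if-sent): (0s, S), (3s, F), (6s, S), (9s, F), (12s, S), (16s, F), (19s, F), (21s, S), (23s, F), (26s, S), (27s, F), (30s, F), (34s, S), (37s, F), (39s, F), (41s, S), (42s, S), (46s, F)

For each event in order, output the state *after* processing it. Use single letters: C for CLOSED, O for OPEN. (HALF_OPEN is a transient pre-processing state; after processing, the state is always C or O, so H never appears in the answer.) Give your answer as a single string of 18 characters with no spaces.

Answer: CCCCCCCCCCCCCCCCCC

Derivation:
State after each event:
  event#1 t=0s outcome=S: state=CLOSED
  event#2 t=3s outcome=F: state=CLOSED
  event#3 t=6s outcome=S: state=CLOSED
  event#4 t=9s outcome=F: state=CLOSED
  event#5 t=12s outcome=S: state=CLOSED
  event#6 t=16s outcome=F: state=CLOSED
  event#7 t=19s outcome=F: state=CLOSED
  event#8 t=21s outcome=S: state=CLOSED
  event#9 t=23s outcome=F: state=CLOSED
  event#10 t=26s outcome=S: state=CLOSED
  event#11 t=27s outcome=F: state=CLOSED
  event#12 t=30s outcome=F: state=CLOSED
  event#13 t=34s outcome=S: state=CLOSED
  event#14 t=37s outcome=F: state=CLOSED
  event#15 t=39s outcome=F: state=CLOSED
  event#16 t=41s outcome=S: state=CLOSED
  event#17 t=42s outcome=S: state=CLOSED
  event#18 t=46s outcome=F: state=CLOSED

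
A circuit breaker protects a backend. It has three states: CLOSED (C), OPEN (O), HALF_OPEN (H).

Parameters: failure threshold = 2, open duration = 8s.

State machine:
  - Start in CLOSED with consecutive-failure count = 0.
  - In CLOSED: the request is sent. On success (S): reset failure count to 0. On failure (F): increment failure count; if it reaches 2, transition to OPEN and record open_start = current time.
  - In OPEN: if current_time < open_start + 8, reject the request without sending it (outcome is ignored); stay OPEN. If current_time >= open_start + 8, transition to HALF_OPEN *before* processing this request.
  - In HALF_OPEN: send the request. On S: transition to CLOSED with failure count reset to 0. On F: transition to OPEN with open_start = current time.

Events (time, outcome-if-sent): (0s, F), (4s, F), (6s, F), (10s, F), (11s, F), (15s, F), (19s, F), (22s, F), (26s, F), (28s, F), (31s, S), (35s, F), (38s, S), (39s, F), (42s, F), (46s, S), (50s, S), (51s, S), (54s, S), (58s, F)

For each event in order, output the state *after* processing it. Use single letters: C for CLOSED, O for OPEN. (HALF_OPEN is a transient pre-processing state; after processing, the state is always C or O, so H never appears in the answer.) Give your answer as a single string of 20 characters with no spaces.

State after each event:
  event#1 t=0s outcome=F: state=CLOSED
  event#2 t=4s outcome=F: state=OPEN
  event#3 t=6s outcome=F: state=OPEN
  event#4 t=10s outcome=F: state=OPEN
  event#5 t=11s outcome=F: state=OPEN
  event#6 t=15s outcome=F: state=OPEN
  event#7 t=19s outcome=F: state=OPEN
  event#8 t=22s outcome=F: state=OPEN
  event#9 t=26s outcome=F: state=OPEN
  event#10 t=28s outcome=F: state=OPEN
  event#11 t=31s outcome=S: state=OPEN
  event#12 t=35s outcome=F: state=OPEN
  event#13 t=38s outcome=S: state=OPEN
  event#14 t=39s outcome=F: state=OPEN
  event#15 t=42s outcome=F: state=OPEN
  event#16 t=46s outcome=S: state=CLOSED
  event#17 t=50s outcome=S: state=CLOSED
  event#18 t=51s outcome=S: state=CLOSED
  event#19 t=54s outcome=S: state=CLOSED
  event#20 t=58s outcome=F: state=CLOSED

Answer: COOOOOOOOOOOOOOCCCCC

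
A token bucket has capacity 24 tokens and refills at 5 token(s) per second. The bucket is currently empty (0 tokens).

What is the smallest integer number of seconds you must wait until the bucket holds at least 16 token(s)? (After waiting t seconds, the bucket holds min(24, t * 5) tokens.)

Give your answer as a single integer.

Answer: 4

Derivation:
Need t * 5 >= 16, so t >= 16/5.
Smallest integer t = ceil(16/5) = 4.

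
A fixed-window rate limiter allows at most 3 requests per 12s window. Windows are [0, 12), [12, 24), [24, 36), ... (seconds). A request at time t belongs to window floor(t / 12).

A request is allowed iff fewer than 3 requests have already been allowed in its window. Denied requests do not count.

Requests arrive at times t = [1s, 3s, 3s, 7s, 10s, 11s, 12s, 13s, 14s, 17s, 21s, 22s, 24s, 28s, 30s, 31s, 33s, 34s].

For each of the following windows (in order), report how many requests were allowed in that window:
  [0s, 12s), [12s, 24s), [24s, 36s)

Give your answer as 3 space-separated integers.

Processing requests:
  req#1 t=1s (window 0): ALLOW
  req#2 t=3s (window 0): ALLOW
  req#3 t=3s (window 0): ALLOW
  req#4 t=7s (window 0): DENY
  req#5 t=10s (window 0): DENY
  req#6 t=11s (window 0): DENY
  req#7 t=12s (window 1): ALLOW
  req#8 t=13s (window 1): ALLOW
  req#9 t=14s (window 1): ALLOW
  req#10 t=17s (window 1): DENY
  req#11 t=21s (window 1): DENY
  req#12 t=22s (window 1): DENY
  req#13 t=24s (window 2): ALLOW
  req#14 t=28s (window 2): ALLOW
  req#15 t=30s (window 2): ALLOW
  req#16 t=31s (window 2): DENY
  req#17 t=33s (window 2): DENY
  req#18 t=34s (window 2): DENY

Allowed counts by window: 3 3 3

Answer: 3 3 3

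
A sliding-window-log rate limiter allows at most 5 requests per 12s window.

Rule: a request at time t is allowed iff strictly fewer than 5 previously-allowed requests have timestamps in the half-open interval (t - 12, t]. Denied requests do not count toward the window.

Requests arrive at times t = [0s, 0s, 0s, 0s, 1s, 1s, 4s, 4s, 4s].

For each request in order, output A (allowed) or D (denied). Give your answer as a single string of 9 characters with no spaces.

Answer: AAAAADDDD

Derivation:
Tracking allowed requests in the window:
  req#1 t=0s: ALLOW
  req#2 t=0s: ALLOW
  req#3 t=0s: ALLOW
  req#4 t=0s: ALLOW
  req#5 t=1s: ALLOW
  req#6 t=1s: DENY
  req#7 t=4s: DENY
  req#8 t=4s: DENY
  req#9 t=4s: DENY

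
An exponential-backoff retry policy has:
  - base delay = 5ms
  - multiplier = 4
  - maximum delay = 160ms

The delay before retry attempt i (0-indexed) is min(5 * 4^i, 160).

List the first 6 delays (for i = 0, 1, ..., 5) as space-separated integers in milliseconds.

Computing each delay:
  i=0: min(5*4^0, 160) = 5
  i=1: min(5*4^1, 160) = 20
  i=2: min(5*4^2, 160) = 80
  i=3: min(5*4^3, 160) = 160
  i=4: min(5*4^4, 160) = 160
  i=5: min(5*4^5, 160) = 160

Answer: 5 20 80 160 160 160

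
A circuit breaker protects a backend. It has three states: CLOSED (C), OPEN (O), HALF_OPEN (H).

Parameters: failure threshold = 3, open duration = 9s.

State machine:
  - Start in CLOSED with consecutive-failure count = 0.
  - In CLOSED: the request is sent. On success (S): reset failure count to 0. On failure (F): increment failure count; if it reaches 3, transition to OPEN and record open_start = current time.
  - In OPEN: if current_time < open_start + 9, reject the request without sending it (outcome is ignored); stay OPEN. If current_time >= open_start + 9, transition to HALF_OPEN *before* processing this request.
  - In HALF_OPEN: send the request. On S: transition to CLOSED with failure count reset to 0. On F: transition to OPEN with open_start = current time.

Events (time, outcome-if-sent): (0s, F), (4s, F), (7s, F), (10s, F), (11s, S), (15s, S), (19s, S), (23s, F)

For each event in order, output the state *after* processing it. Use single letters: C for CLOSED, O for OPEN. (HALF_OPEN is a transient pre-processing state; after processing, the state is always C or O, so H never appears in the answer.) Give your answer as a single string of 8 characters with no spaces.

State after each event:
  event#1 t=0s outcome=F: state=CLOSED
  event#2 t=4s outcome=F: state=CLOSED
  event#3 t=7s outcome=F: state=OPEN
  event#4 t=10s outcome=F: state=OPEN
  event#5 t=11s outcome=S: state=OPEN
  event#6 t=15s outcome=S: state=OPEN
  event#7 t=19s outcome=S: state=CLOSED
  event#8 t=23s outcome=F: state=CLOSED

Answer: CCOOOOCC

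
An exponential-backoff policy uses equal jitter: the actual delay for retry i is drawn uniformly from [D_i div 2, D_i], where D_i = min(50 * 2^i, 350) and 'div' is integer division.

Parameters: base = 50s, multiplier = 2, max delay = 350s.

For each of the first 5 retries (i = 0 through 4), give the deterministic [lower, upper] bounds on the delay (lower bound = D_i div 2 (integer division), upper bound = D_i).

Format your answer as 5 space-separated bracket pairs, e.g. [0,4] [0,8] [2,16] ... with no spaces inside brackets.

Computing bounds per retry:
  i=0: D_i=min(50*2^0,350)=50, bounds=[25,50]
  i=1: D_i=min(50*2^1,350)=100, bounds=[50,100]
  i=2: D_i=min(50*2^2,350)=200, bounds=[100,200]
  i=3: D_i=min(50*2^3,350)=350, bounds=[175,350]
  i=4: D_i=min(50*2^4,350)=350, bounds=[175,350]

Answer: [25,50] [50,100] [100,200] [175,350] [175,350]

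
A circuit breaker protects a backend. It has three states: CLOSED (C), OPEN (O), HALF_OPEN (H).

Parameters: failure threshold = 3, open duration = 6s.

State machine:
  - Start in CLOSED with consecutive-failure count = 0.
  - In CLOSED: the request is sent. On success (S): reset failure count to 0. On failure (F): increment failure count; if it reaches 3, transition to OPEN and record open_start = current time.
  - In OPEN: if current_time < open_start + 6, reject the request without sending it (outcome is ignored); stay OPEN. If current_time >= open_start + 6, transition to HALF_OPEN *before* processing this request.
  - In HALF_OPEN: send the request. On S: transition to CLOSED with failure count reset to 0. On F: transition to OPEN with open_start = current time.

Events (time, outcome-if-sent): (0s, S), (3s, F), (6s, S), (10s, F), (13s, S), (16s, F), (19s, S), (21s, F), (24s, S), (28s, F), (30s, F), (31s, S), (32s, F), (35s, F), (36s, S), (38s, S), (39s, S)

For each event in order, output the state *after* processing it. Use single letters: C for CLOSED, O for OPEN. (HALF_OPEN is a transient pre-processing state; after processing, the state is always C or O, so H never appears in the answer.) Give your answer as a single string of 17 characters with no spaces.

Answer: CCCCCCCCCCCCCCCCC

Derivation:
State after each event:
  event#1 t=0s outcome=S: state=CLOSED
  event#2 t=3s outcome=F: state=CLOSED
  event#3 t=6s outcome=S: state=CLOSED
  event#4 t=10s outcome=F: state=CLOSED
  event#5 t=13s outcome=S: state=CLOSED
  event#6 t=16s outcome=F: state=CLOSED
  event#7 t=19s outcome=S: state=CLOSED
  event#8 t=21s outcome=F: state=CLOSED
  event#9 t=24s outcome=S: state=CLOSED
  event#10 t=28s outcome=F: state=CLOSED
  event#11 t=30s outcome=F: state=CLOSED
  event#12 t=31s outcome=S: state=CLOSED
  event#13 t=32s outcome=F: state=CLOSED
  event#14 t=35s outcome=F: state=CLOSED
  event#15 t=36s outcome=S: state=CLOSED
  event#16 t=38s outcome=S: state=CLOSED
  event#17 t=39s outcome=S: state=CLOSED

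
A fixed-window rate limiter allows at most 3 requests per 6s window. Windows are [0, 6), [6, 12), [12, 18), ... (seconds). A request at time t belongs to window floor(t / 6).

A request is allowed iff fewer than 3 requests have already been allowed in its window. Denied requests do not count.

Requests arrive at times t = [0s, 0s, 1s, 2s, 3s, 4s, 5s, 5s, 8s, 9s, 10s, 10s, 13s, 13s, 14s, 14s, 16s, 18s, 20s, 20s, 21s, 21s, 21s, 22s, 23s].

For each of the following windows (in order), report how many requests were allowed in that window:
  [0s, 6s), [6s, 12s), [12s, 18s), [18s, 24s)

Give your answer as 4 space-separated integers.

Processing requests:
  req#1 t=0s (window 0): ALLOW
  req#2 t=0s (window 0): ALLOW
  req#3 t=1s (window 0): ALLOW
  req#4 t=2s (window 0): DENY
  req#5 t=3s (window 0): DENY
  req#6 t=4s (window 0): DENY
  req#7 t=5s (window 0): DENY
  req#8 t=5s (window 0): DENY
  req#9 t=8s (window 1): ALLOW
  req#10 t=9s (window 1): ALLOW
  req#11 t=10s (window 1): ALLOW
  req#12 t=10s (window 1): DENY
  req#13 t=13s (window 2): ALLOW
  req#14 t=13s (window 2): ALLOW
  req#15 t=14s (window 2): ALLOW
  req#16 t=14s (window 2): DENY
  req#17 t=16s (window 2): DENY
  req#18 t=18s (window 3): ALLOW
  req#19 t=20s (window 3): ALLOW
  req#20 t=20s (window 3): ALLOW
  req#21 t=21s (window 3): DENY
  req#22 t=21s (window 3): DENY
  req#23 t=21s (window 3): DENY
  req#24 t=22s (window 3): DENY
  req#25 t=23s (window 3): DENY

Allowed counts by window: 3 3 3 3

Answer: 3 3 3 3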